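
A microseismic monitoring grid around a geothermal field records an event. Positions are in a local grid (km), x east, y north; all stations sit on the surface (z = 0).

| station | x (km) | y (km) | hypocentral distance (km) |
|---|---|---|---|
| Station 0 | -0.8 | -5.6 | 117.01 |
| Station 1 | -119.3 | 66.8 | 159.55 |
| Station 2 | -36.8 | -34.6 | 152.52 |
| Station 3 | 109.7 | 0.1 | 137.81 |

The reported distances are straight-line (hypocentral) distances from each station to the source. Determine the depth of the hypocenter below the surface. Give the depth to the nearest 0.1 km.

z ≈ 62.5 km

Each station gives a sphere (x−x_i)² + (y−y_i)² + z² = d_i² (stations at z=0).
Subtracting the Station 0 sphere from Station 1 and Station 2: z² cancels, leaving linear equations in x and y:
-237.0 x + 144.8 y = 6897.87
-72.0 x − 58.0 y = -7051.61
Solving: x ≈ 25.691, y ≈ 89.687 km (keep extra digits for the depth step; rounded: 25.7, 89.7).
Then from the Station 0 sphere: z² = 117.01² − (x + 0.8)² − (y + 5.6)² with x = 25.691, y = 89.687, so z ≈ 62.530 ≈ 62.5 km.
Check against Station 3 (with the unrounded solution): distance 137.82 ≈ 137.81 km. ✓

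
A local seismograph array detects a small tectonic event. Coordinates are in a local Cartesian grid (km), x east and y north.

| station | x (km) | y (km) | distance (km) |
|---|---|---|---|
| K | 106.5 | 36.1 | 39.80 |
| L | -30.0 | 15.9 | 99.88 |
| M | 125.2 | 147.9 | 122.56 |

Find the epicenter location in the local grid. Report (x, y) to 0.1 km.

Circle about each station: (x − 106.5)² + (y − 36.1)² = 39.80²; (x + 30.0)² + (y − 15.9)² = 99.88²; (x − 125.2)² + (y − 147.9)² = 122.56².
Subtracting pairs of circle equations eliminates x²+y² and gives linear equations (the radical axes):
-273.0 x − 40.4 y = -19884.62
37.4 x + 223.6 y = 11467.08
Solving the 2×2 system: x ≈ 66.9, y ≈ 40.1 km.

(66.9, 40.1)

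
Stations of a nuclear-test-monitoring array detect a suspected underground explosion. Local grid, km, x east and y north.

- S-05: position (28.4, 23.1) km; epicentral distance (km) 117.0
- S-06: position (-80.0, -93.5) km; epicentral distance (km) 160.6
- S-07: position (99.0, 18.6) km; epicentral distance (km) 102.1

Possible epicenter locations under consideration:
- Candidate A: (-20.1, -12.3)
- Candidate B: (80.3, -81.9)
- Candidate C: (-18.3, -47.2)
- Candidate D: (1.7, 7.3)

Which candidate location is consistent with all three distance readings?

For each candidate, compare |candidate − station| to the reported distance:
Candidate A: residuals S-05 57.0, S-06 59.7, S-07 20.9 → max 59.7 km
Candidate B: residuals S-05 0.1, S-06 0.1, S-07 0.1 → max 0.1 km
Candidate C: residuals S-05 32.6, S-06 83.5, S-07 32.4 → max 83.5 km
Candidate D: residuals S-05 86.0, S-06 30.8, S-07 4.1 → max 86.0 km
Only Candidate B has all residuals ≈ 0.

Candidate B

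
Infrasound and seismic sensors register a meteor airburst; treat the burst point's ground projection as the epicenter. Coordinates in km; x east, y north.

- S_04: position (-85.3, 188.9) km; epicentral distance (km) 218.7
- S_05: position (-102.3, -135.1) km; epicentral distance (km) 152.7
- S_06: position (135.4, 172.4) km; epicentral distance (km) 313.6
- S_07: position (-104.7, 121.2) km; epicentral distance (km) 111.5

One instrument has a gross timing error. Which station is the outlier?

Solve using three stations at a time. Using S_05, S_06, S_07 (subtract circle equations pairwise → linear system) gives (x, y) ≈ (-135.2, 14.0).
Distances from that point to each station vs reported:
  S_04: calculated 181.9 vs reported 218.7 → residual 36.8 km
  S_05: calculated 152.7 vs reported 152.7 → residual 0.0 km
  S_06: calculated 313.6 vs reported 313.6 → residual 0.0 km
  S_07: calculated 111.5 vs reported 111.5 → residual 0.0 km
S_05, S_06, S_07 are mutually consistent (residuals ≈ 0); S_04 is off by 36.8 km.

S_04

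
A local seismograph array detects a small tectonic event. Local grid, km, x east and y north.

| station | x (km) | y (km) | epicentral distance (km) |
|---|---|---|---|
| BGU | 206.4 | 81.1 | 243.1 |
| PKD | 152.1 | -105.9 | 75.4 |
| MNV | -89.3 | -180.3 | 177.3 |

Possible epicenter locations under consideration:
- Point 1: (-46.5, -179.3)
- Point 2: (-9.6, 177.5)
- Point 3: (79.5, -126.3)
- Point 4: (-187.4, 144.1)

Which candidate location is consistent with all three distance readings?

For each candidate, compare |candidate − station| to the reported distance:
Point 1: residuals BGU 119.9, PKD 136.3, MNV 134.5 → max 136.3 km
Point 2: residuals BGU 6.6, PKD 250.9, MNV 189.3 → max 250.9 km
Point 3: residuals BGU 0.0, PKD 0.0, MNV 0.1 → max 0.1 km
Point 4: residuals BGU 155.7, PKD 346.2, MNV 161.6 → max 346.2 km
Only Point 3 has all residuals ≈ 0.

Point 3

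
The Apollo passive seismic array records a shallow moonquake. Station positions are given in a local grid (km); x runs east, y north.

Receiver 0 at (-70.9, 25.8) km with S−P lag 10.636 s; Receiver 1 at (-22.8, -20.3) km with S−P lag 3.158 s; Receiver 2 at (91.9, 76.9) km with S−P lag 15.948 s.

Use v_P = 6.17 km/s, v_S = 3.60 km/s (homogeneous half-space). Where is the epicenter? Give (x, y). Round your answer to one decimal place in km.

Distance from S−P lag: d = Δt · v_P v_S / (v_P − v_S) = Δt · (6.17·3.60)/(6.17−3.60) ≈ 8.6428·Δt.
So d_Receiver 0 = 91.92, d_Receiver 1 = 27.29, d_Receiver 2 = 137.84 km.
Circle about each station: (x + 70.9)² + (y − 25.8)² = 91.92²; (x + 22.8)² + (y + 20.3)² = 27.29²; (x − 91.9)² + (y − 76.9)² = 137.84².
Subtracting pairs of circle equations eliminates x²+y² and gives linear equations (the radical axes):
96.2 x − 92.2 y = 2944.02
325.6 x + 102.2 y = -1883.81
Solving the 2×2 system: x ≈ 3.2, y ≈ -28.6 km.
Check against Receiver 0 (with the unrounded x, y): √((x + 70.9)²+(y − 25.8)²) = 91.92 ≈ 91.92 km. ✓

3.2 km east, -28.6 km north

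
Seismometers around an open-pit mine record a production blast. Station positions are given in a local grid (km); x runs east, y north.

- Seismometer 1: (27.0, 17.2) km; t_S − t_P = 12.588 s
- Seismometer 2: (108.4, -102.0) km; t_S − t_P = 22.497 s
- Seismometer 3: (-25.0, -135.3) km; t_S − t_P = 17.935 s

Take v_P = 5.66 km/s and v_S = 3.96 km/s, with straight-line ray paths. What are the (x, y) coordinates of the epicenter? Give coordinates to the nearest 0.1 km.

Distance from S−P lag: d = Δt · v_P v_S / (v_P − v_S) = Δt · (5.66·3.96)/(5.66−3.96) ≈ 13.1845·Δt.
So d_Seismometer 1 = 165.97, d_Seismometer 2 = 296.61, d_Seismometer 3 = 236.46 km.
Circle about each station: (x − 27.0)² + (y − 17.2)² = 165.97²; (x − 108.4)² + (y + 102.0)² = 296.61²; (x + 25.0)² + (y + 135.3)² = 236.46².
Subtracting the Seismometer 1 equation from the Seismometer 2 and Seismometer 3 equations removes the quadratic terms:
162.8 x − 238.4 y = -39301.73
-104.0 x − 305.0 y = -10461.04
Solving the 2×2 system: x ≈ -127.5, y ≈ 77.8 km.

-127.5 km east, 77.8 km north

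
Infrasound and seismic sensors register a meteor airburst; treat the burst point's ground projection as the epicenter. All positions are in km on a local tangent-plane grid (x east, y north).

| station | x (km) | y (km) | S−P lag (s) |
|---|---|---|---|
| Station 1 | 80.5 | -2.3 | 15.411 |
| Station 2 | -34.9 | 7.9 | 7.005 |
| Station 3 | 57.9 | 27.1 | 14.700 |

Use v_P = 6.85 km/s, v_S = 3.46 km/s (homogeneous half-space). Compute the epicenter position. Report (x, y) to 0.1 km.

(-20.8, -39.0)

Distance from S−P lag: d = Δt · v_P v_S / (v_P − v_S) = Δt · (6.85·3.46)/(6.85−3.46) ≈ 6.9914·Δt.
So d_Station 1 = 107.75, d_Station 2 = 48.98, d_Station 3 = 102.77 km.
Circle about each station: (x − 80.5)² + (y + 2.3)² = 107.75²; (x + 34.9)² + (y − 7.9)² = 48.98²; (x − 57.9)² + (y − 27.1)² = 102.77².
Subtracting the Station 1 equation from the Station 2 and Station 3 equations removes the quadratic terms:
-230.8 x + 20.4 y = 4005.90
-45.2 x + 58.8 y = -1350.33
Solving the 2×2 system: x ≈ -20.8, y ≈ -39.0 km.
Check against Station 1 (with the unrounded x, y): √((x − 80.5)²+(y + 2.3)²) = 107.73 ≈ 107.75 km. ✓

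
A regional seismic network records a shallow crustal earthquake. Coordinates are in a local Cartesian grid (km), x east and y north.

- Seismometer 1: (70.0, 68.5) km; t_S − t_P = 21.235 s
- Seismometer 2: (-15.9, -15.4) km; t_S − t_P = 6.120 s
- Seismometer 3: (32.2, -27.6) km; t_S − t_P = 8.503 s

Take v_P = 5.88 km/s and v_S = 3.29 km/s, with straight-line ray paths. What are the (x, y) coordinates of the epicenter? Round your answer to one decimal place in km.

Distance from S−P lag: d = Δt · v_P v_S / (v_P − v_S) = Δt · (5.88·3.29)/(5.88−3.29) ≈ 7.4692·Δt.
So d_Seismometer 1 = 158.61, d_Seismometer 2 = 45.71, d_Seismometer 3 = 63.51 km.
Circle about each station: (x − 70.0)² + (y − 68.5)² = 158.61²; (x + 15.9)² + (y + 15.4)² = 45.71²; (x − 32.2)² + (y + 27.6)² = 63.51².
Subtracting the Seismometer 1 equation from the Seismometer 2 and Seismometer 3 equations removes the quadratic terms:
-171.8 x − 167.8 y = 13965.45
-75.6 x − 192.2 y = 13329.96
Solving the 2×2 system: x ≈ -22.0, y ≈ -60.7 km.
Check against Seismometer 1 (with the unrounded x, y): √((x − 70.0)²+(y − 68.5)²) = 158.61 ≈ 158.61 km. ✓

-22.0 km east, -60.7 km north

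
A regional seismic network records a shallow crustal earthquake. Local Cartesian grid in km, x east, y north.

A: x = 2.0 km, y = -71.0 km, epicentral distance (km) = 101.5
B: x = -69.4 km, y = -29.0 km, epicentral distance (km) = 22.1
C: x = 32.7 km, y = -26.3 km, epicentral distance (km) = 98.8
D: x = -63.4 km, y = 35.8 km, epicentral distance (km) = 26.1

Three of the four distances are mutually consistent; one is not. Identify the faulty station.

Solve using three stations at a time. Using A, C, D (subtract circle equations pairwise → linear system) gives (x, y) ≈ (-59.2, 10.0).
Distances from that point to each station vs reported:
  A: calculated 101.5 vs reported 101.5 → residual 0.0 km
  B: calculated 40.3 vs reported 22.1 → residual 18.2 km
  C: calculated 98.8 vs reported 98.8 → residual 0.0 km
  D: calculated 26.2 vs reported 26.1 → residual 0.1 km
A, C, D are mutually consistent (residuals ≈ 0); B is off by 18.2 km.

B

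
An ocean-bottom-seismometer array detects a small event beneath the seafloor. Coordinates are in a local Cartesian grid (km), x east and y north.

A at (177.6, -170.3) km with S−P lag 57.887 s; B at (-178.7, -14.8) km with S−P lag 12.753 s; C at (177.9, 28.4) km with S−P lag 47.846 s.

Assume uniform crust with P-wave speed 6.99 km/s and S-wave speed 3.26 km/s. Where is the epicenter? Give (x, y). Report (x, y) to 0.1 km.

Distance from S−P lag: d = Δt · v_P v_S / (v_P − v_S) = Δt · (6.99·3.26)/(6.99−3.26) ≈ 6.1092·Δt.
So d_A = 353.64, d_B = 77.91, d_C = 292.30 km.
Circle about each station: (x − 177.6)² + (y + 170.3)² = 353.64²; (x + 178.7)² + (y + 14.8)² = 77.91²; (x − 177.9)² + (y − 28.4)² = 292.30².
Subtracting the A equation from the B and C equations removes the quadratic terms:
-712.6 x + 311.0 y = 90600.16
0.6 x + 397.4 y = 11533.08
Solving the 2×2 system: x ≈ -114.4, y ≈ 29.2 km.

(-114.4, 29.2)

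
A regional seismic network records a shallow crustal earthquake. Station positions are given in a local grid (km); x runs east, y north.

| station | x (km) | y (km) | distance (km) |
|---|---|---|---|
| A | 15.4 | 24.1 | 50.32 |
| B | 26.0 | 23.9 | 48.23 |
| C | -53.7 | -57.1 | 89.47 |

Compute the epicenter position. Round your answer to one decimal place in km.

Circle about each station: (x − 15.4)² + (y − 24.1)² = 50.32²; (x − 26.0)² + (y − 23.9)² = 48.23²; (x + 53.7)² + (y + 57.1)² = 89.47².
Subtracting pairs of circle equations eliminates x²+y² and gives linear equations (the radical axes):
21.2 x − 0.4 y = 635.21
-138.2 x − 162.4 y = -146.65
Solving the 2×2 system: x ≈ 29.5, y ≈ -24.2 km.

(29.5, -24.2)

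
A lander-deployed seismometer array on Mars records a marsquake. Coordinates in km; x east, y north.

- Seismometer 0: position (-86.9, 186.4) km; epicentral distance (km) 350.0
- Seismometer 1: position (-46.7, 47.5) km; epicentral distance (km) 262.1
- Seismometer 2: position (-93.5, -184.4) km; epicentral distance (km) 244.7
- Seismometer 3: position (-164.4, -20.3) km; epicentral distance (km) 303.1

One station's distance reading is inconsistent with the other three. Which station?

Seismometer 1

Solve using three stations at a time. Using Seismometer 0, Seismometer 2, Seismometer 3 (subtract circle equations pairwise → linear system) gives (x, y) ≈ (131.3, -87.4).
Distances from that point to each station vs reported:
  Seismometer 0: calculated 350.1 vs reported 350.0 → residual 0.1 km
  Seismometer 1: calculated 223.3 vs reported 262.1 → residual 38.8 km
  Seismometer 2: calculated 244.8 vs reported 244.7 → residual 0.1 km
  Seismometer 3: calculated 303.2 vs reported 303.1 → residual 0.1 km
Seismometer 0, Seismometer 2, Seismometer 3 are mutually consistent (residuals ≈ 0); Seismometer 1 is off by 38.8 km.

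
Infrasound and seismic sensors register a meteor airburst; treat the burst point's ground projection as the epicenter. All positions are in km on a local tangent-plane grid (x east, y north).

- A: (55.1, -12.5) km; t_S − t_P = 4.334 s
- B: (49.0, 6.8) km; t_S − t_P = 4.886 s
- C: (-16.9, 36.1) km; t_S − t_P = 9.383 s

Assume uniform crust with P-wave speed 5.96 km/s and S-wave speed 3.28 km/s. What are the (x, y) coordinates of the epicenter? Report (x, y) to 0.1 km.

(24.1, -18.7)

Distance from S−P lag: d = Δt · v_P v_S / (v_P − v_S) = Δt · (5.96·3.28)/(5.96−3.28) ≈ 7.2943·Δt.
So d_A = 31.61, d_B = 35.64, d_C = 68.44 km.
Circle about each station: (x − 55.1)² + (y + 12.5)² = 31.61²; (x − 49.0)² + (y − 6.8)² = 35.64²; (x + 16.9)² + (y − 36.1)² = 68.44².
Subtracting pairs of circle equations eliminates x²+y² and gives linear equations (the radical axes):
-12.2 x + 38.6 y = -1016.04
-144.0 x + 97.2 y = -5288.28
Solving the 2×2 system: x ≈ 24.1, y ≈ -18.7 km.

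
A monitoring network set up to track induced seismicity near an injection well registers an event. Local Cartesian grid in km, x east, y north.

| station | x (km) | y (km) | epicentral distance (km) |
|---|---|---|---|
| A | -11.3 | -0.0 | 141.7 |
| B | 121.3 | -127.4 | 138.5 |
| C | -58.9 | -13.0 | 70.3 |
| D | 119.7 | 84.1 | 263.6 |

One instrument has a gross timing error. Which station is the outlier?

Solve using three stations at a time. Using A, B, D (subtract circle equations pairwise → linear system) gives (x, y) ≈ (-16.5, -141.6).
Distances from that point to each station vs reported:
  A: calculated 141.7 vs reported 141.7 → residual 0.0 km
  B: calculated 138.5 vs reported 138.5 → residual 0.0 km
  C: calculated 135.4 vs reported 70.3 → residual 65.1 km
  D: calculated 263.6 vs reported 263.6 → residual 0.0 km
A, B, D are mutually consistent (residuals ≈ 0); C is off by 65.1 km.

C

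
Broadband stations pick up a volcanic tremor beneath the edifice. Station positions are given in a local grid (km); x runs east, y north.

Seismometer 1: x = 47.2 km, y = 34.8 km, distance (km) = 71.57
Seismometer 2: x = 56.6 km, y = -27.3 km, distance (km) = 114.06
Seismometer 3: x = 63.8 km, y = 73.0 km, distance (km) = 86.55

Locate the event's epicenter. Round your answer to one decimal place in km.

Circle about each station: (x − 47.2)² + (y − 34.8)² = 71.57²; (x − 56.6)² + (y + 27.3)² = 114.06²; (x − 63.8)² + (y − 73.0)² = 86.55².
Subtracting pairs of circle equations eliminates x²+y² and gives linear equations (the radical axes):
18.8 x − 124.2 y = -7377.45
33.2 x + 76.4 y = 3591.92
Solving the 2×2 system: x ≈ -21.1, y ≈ 56.2 km.

(-21.1, 56.2)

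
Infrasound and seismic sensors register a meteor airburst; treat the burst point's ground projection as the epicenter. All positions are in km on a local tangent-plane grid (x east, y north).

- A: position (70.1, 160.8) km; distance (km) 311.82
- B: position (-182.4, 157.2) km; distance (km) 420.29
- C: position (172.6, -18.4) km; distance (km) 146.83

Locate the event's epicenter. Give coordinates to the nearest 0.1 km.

Circle about each station: (x − 70.1)² + (y − 160.8)² = 311.82²; (x + 182.4)² + (y − 157.2)² = 420.29²; (x − 172.6)² + (y + 18.4)² = 146.83².
Subtracting the A equation from the B and C equations removes the quadratic terms:
-505.0 x − 7.2 y = -52201.02
205.0 x − 358.4 y = 75031.33
Solving the 2×2 system: x ≈ 105.5, y ≈ -149.0 km.
Check against A (with the unrounded x, y): √((x − 70.1)²+(y − 160.8)²) = 311.83 ≈ 311.82 km. ✓

x ≈ 105.5 km, y ≈ -149.0 km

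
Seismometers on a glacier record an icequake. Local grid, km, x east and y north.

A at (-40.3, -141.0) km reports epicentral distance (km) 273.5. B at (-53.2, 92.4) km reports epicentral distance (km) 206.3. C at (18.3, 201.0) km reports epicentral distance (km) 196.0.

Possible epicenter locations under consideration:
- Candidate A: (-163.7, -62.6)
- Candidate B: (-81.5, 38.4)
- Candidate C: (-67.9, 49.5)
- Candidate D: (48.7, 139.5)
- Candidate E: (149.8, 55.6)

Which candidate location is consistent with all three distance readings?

Candidate E

For each candidate, compare |candidate − station| to the reported distance:
Candidate A: residuals A 127.3, B 15.9, C 124.3 → max 127.3 km
Candidate B: residuals A 89.4, B 145.3, C 5.2 → max 145.3 km
Candidate C: residuals A 81.0, B 161.0, C 21.7 → max 161.0 km
Candidate D: residuals A 20.8, B 94.0, C 127.4 → max 127.4 km
Candidate E: residuals A 0.0, B 0.0, C 0.0 → max 0.0 km
Only Candidate E has all residuals ≈ 0.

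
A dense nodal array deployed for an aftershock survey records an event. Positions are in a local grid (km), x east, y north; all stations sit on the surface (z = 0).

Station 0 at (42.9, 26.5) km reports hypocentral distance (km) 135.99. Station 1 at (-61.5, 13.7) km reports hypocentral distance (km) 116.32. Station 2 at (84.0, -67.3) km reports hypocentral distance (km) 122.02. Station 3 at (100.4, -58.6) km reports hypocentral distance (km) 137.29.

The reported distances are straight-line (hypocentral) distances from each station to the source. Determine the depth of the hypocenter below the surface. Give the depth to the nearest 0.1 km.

61.1 km

Each station gives a sphere (x−x_i)² + (y−y_i)² + z² = d_i² (stations at z=0).
Subtracting the Station 0 sphere from Station 1 and Station 2: z² cancels, leaving linear equations in x and y:
-208.8 x − 25.6 y = 6390.22
82.2 x − 187.6 y = 12647.03
Solving: x ≈ -21.200, y ≈ -76.704 km (keep extra digits for the depth step; rounded: -21.2, -76.7).
Then from the Station 0 sphere: z² = 135.99² − (x − 42.9)² − (y − 26.5)² with x = -21.200, y = -76.704, so z ≈ 61.102 ≈ 61.1 km.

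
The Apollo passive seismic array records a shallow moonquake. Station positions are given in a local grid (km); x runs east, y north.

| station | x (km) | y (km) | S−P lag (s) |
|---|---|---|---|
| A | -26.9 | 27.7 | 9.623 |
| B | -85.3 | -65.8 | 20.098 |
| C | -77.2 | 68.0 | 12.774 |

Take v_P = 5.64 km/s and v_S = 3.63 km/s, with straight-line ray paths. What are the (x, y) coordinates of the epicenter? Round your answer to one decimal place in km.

Distance from S−P lag: d = Δt · v_P v_S / (v_P − v_S) = Δt · (5.64·3.63)/(5.64−3.63) ≈ 10.1857·Δt.
So d_A = 98.02, d_B = 204.71, d_C = 130.11 km.
Circle about each station: (x + 26.9)² + (y − 27.7)² = 98.02²; (x + 85.3)² + (y + 65.8)² = 204.71²; (x + 77.2)² + (y − 68.0)² = 130.11².
Subtracting pairs of circle equations eliminates x²+y² and gives linear equations (the radical axes):
-116.8 x − 187.0 y = -22183.43
-100.6 x + 80.6 y = 1772.25
Solving the 2×2 system: x ≈ 51.6, y ≈ 86.4 km.

(51.6, 86.4)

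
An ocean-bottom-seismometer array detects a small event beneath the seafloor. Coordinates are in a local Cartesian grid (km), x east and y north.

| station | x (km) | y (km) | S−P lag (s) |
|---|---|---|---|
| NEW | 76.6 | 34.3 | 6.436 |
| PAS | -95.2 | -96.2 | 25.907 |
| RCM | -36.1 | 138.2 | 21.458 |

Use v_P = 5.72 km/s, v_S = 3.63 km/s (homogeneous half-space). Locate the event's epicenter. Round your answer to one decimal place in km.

(137.3, 14.2)

Distance from S−P lag: d = Δt · v_P v_S / (v_P − v_S) = Δt · (5.72·3.63)/(5.72−3.63) ≈ 9.9347·Δt.
So d_NEW = 63.94, d_PAS = 257.38, d_RCM = 213.18 km.
Circle about each station: (x − 76.6)² + (y − 34.3)² = 63.94²; (x + 95.2)² + (y + 96.2)² = 257.38²; (x + 36.1)² + (y − 138.2)² = 213.18².
Subtracting the NEW equation from the PAS and RCM equations removes the quadratic terms:
-343.6 x − 261.0 y = -50882.71
-225.4 x + 207.8 y = -27998.99
Solving the 2×2 system: x ≈ 137.3, y ≈ 14.2 km.
Check against NEW (with the unrounded x, y): √((x − 76.6)²+(y − 34.3)²) = 63.95 ≈ 63.94 km. ✓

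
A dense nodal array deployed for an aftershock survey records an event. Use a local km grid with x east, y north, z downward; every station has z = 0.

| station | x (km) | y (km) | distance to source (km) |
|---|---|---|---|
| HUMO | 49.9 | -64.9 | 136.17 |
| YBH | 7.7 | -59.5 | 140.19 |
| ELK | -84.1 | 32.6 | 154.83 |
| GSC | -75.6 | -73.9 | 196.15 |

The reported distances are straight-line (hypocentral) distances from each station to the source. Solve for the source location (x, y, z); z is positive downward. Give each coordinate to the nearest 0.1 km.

(57.4, 58.4, 57.3)

Each station gives a sphere (x−x_i)² + (y−y_i)² + z² = d_i² (stations at z=0).
Subtracting the HUMO sphere from YBH and ELK: z² cancels, leaving linear equations in x and y:
-84.4 x + 10.8 y = -4213.45
-268.0 x + 195.0 y = -3996.51
Solving: x ≈ 57.393, y ≈ 58.384 km (keep extra digits for the depth step; rounded: 57.4, 58.4).
Then from the HUMO sphere: z² = 136.17² − (x − 49.9)² − (y + 64.9)² with x = 57.393, y = 58.384, so z ≈ 57.334 ≈ 57.3 km.
Check against GSC (with the unrounded solution): distance 196.15 ≈ 196.15 km. ✓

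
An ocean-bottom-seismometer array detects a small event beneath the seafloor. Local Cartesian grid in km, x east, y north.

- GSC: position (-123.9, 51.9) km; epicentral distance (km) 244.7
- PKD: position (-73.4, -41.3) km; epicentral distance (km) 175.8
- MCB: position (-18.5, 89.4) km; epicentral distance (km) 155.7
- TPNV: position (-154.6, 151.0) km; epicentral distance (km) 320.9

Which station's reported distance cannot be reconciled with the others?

Solve using three stations at a time. Using GSC, PKD, TPNV (subtract circle equations pairwise → linear system) gives (x, y) ≈ (102.6, -41.1).
Distances from that point to each station vs reported:
  GSC: calculated 244.9 vs reported 244.7 → residual 0.2 km
  PKD: calculated 176.0 vs reported 175.8 → residual 0.2 km
  MCB: calculated 178.0 vs reported 155.7 → residual 22.3 km
  TPNV: calculated 321.0 vs reported 320.9 → residual 0.1 km
GSC, PKD, TPNV are mutually consistent (residuals ≈ 0); MCB is off by 22.3 km.

MCB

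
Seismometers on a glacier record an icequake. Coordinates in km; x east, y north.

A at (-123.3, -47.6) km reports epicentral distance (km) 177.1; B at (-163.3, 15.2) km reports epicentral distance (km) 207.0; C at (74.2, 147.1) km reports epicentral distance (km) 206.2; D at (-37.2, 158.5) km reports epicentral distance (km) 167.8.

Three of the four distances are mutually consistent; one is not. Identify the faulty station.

Solve using three stations at a time. Using A, B, D (subtract circle equations pairwise → linear system) gives (x, y) ≈ (43.7, 11.5).
Distances from that point to each station vs reported:
  A: calculated 177.1 vs reported 177.1 → residual 0.0 km
  B: calculated 207.0 vs reported 207.0 → residual 0.0 km
  C: calculated 139.0 vs reported 206.2 → residual 67.2 km
  D: calculated 167.8 vs reported 167.8 → residual 0.0 km
A, B, D are mutually consistent (residuals ≈ 0); C is off by 67.2 km.

C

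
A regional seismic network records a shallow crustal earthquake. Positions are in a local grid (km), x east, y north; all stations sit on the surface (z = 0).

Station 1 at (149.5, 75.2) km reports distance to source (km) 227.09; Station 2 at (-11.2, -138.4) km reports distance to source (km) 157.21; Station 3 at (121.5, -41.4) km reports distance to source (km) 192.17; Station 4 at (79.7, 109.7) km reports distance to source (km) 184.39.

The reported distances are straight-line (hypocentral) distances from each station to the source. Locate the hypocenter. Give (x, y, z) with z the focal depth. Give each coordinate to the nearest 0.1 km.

Each station gives a sphere (x−x_i)² + (y−y_i)² + z² = d_i² (stations at z=0).
Subtracting the Station 1 sphere from Station 2 and Station 3: z² cancels, leaving linear equations in x and y:
-321.4 x − 427.2 y = 18129.59
-56.0 x − 233.2 y = 3111.48
Solving: x ≈ -56.805, y ≈ 0.298 km (keep extra digits for the depth step; rounded: -56.8, 0.3).
Then from the Station 1 sphere: z² = 227.09² − (x − 149.5)² − (y − 75.2)² with x = -56.805, y = 0.298, so z ≈ 58.291 ≈ 58.3 km.
Check against Station 4 (with the unrounded solution): distance 184.39 ≈ 184.39 km. ✓

(-56.8, 0.3, 58.3)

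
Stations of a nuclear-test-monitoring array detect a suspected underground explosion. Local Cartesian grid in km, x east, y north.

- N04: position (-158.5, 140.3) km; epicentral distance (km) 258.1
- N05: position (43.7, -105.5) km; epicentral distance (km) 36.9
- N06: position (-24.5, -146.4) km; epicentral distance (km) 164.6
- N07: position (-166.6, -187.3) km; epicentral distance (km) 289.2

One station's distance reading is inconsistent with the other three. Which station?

N05

Solve using three stations at a time. Using N04, N06, N07 (subtract circle equations pairwise → linear system) gives (x, y) ≈ (56.2, -2.9).
Distances from that point to each station vs reported:
  N04: calculated 258.1 vs reported 258.1 → residual 0.0 km
  N05: calculated 103.3 vs reported 36.9 → residual 66.4 km
  N06: calculated 164.6 vs reported 164.6 → residual 0.0 km
  N07: calculated 289.2 vs reported 289.2 → residual 0.0 km
N04, N06, N07 are mutually consistent (residuals ≈ 0); N05 is off by 66.4 km.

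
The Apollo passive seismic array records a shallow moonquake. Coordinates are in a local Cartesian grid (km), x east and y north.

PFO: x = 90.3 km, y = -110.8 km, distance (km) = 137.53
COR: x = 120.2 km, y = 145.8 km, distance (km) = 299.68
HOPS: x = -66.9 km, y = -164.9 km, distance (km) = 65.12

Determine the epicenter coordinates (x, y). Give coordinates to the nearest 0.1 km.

x ≈ -47.0 km, y ≈ -102.9 km

Circle about each station: (x − 90.3)² + (y + 110.8)² = 137.53²; (x − 120.2)² + (y − 145.8)² = 299.68²; (x + 66.9)² + (y + 164.9)² = 65.12².
Subtracting the PFO equation from the COR and HOPS equations removes the quadratic terms:
59.8 x + 513.2 y = -55618.65
-314.4 x − 108.2 y = 25910.78
Solving the 2×2 system: x ≈ -47.0, y ≈ -102.9 km.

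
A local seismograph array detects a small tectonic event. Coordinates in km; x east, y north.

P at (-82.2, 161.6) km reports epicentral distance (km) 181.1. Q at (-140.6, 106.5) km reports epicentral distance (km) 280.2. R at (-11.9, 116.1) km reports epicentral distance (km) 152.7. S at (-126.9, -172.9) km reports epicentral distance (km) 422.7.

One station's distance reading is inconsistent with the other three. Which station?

P

Solve using three stations at a time. Using Q, R, S (subtract circle equations pairwise → linear system) gives (x, y) ≈ (134.6, 159.2).
Distances from that point to each station vs reported:
  P: calculated 216.8 vs reported 181.1 → residual 35.7 km
  Q: calculated 280.2 vs reported 280.2 → residual 0.0 km
  R: calculated 152.7 vs reported 152.7 → residual 0.0 km
  S: calculated 422.7 vs reported 422.7 → residual 0.0 km
Q, R, S are mutually consistent (residuals ≈ 0); P is off by 35.7 km.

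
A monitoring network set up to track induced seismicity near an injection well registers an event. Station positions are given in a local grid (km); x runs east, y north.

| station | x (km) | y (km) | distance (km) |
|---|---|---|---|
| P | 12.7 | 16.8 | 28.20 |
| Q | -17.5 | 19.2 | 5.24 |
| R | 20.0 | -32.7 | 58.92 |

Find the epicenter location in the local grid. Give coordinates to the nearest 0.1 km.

x ≈ -15.4 km, y ≈ 14.4 km

Circle about each station: (x − 12.7)² + (y − 16.8)² = 28.20²; (x + 17.5)² + (y − 19.2)² = 5.24²; (x − 20.0)² + (y + 32.7)² = 58.92².
Subtracting pairs of circle equations eliminates x²+y² and gives linear equations (the radical axes):
-60.4 x + 4.8 y = 999.14
14.6 x − 99.0 y = -1650.57
Solving the 2×2 system: x ≈ -15.4, y ≈ 14.4 km.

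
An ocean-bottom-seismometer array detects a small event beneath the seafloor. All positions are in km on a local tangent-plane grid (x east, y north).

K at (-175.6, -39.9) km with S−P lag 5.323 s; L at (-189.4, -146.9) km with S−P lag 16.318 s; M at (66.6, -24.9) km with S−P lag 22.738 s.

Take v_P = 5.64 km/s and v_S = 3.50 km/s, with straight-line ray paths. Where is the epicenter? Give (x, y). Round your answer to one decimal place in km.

Distance from S−P lag: d = Δt · v_P v_S / (v_P − v_S) = Δt · (5.64·3.50)/(5.64−3.50) ≈ 9.2243·Δt.
So d_K = 49.10, d_L = 150.52, d_M = 209.74 km.
Circle about each station: (x + 175.6)² + (y + 39.9)² = 49.10²; (x + 189.4)² + (y + 146.9)² = 150.52²; (x − 66.6)² + (y + 24.9)² = 209.74².
Subtracting the K equation from the L and M equations removes the quadratic terms:
-27.6 x − 214.0 y = 4779.14
484.4 x + 30.0 y = -68951.86
Solving the 2×2 system: x ≈ -142.1, y ≈ -4.0 km.

(-142.1, -4.0)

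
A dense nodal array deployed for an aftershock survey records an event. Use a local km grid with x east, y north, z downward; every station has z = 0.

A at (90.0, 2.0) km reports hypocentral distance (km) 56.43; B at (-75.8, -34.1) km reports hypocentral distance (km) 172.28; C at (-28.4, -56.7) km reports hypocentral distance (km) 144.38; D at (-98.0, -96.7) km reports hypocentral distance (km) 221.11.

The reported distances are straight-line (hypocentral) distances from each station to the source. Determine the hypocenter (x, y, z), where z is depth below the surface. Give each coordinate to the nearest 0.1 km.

Each station gives a sphere (x−x_i)² + (y−y_i)² + z² = d_i² (stations at z=0).
Subtracting the A sphere from B and C: z² cancels, leaving linear equations in x and y:
-331.6 x − 72.2 y = -27691.60
-236.8 x − 117.4 y = -21743.79
Solving: x ≈ 76.998, y ≈ 29.903 km (keep extra digits for the depth step; rounded: 77.0, 29.9).
Then from the A sphere: z² = 56.43² − (x − 90.0)² − (y − 2.0)² with x = 76.998, y = 29.903, so z ≈ 47.294 ≈ 47.3 km.

x ≈ 77.0 km, y ≈ 29.9 km, depth ≈ 47.3 km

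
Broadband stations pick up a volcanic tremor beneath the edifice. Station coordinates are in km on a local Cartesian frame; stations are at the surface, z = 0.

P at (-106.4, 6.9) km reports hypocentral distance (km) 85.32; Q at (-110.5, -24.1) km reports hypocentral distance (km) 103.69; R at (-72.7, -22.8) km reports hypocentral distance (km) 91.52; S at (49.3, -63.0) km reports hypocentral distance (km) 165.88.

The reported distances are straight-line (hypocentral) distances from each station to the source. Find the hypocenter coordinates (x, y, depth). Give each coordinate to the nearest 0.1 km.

Each station gives a sphere (x−x_i)² + (y−y_i)² + z² = d_i² (stations at z=0).
Subtracting the P sphere from Q and R: z² cancels, leaving linear equations in x and y:
-8.2 x − 62.0 y = -2049.62
67.4 x − 59.4 y = -6659.85
Solving: x ≈ -62.403, y ≈ 41.312 km (keep extra digits for the depth step; rounded: -62.4, 41.3).
Then from the P sphere: z² = 85.32² − (x + 106.4)² − (y − 6.9)² with x = -62.403, y = 41.312, so z ≈ 64.495 ≈ 64.5 km.
Check against S (with the unrounded solution): distance 165.89 ≈ 165.88 km. ✓

x ≈ -62.4 km, y ≈ 41.3 km, depth ≈ 64.5 km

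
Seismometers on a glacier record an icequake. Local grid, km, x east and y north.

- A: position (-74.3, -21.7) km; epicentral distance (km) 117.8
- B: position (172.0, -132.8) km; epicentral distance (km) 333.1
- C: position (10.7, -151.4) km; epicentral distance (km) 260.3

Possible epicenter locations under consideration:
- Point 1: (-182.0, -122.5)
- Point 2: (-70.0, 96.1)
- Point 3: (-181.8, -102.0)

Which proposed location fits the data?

For each candidate, compare |candidate − station| to the reported distance:
Point 1: residuals A 29.7, B 21.0, C 65.4 → max 65.4 km
Point 2: residuals A 0.1, B 0.0, C 0.0 → max 0.1 km
Point 3: residuals A 16.4, B 22.0, C 61.6 → max 61.6 km
Only Point 2 has all residuals ≈ 0.

Point 2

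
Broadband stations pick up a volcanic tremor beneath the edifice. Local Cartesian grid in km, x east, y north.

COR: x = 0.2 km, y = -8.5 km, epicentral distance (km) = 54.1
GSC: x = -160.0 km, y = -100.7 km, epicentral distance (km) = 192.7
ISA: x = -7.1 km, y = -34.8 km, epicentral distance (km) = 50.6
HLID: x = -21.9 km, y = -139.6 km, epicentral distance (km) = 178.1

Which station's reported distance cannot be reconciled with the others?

Solve using three stations at a time. Using COR, GSC, HLID (subtract circle equations pairwise → linear system) gives (x, y) ≈ (-26.7, 38.4).
Distances from that point to each station vs reported:
  COR: calculated 54.1 vs reported 54.1 → residual 0.0 km
  GSC: calculated 192.7 vs reported 192.7 → residual 0.0 km
  ISA: calculated 75.8 vs reported 50.6 → residual 25.2 km
  HLID: calculated 178.1 vs reported 178.1 → residual 0.0 km
COR, GSC, HLID are mutually consistent (residuals ≈ 0); ISA is off by 25.2 km.

ISA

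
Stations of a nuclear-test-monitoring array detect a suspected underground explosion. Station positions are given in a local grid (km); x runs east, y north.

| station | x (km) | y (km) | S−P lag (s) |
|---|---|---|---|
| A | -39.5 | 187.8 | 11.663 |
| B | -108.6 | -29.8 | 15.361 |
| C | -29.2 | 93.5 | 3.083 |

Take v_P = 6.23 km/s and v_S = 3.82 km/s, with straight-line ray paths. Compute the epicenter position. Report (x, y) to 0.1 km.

x ≈ -2.6 km, y ≈ 78.7 km

Distance from S−P lag: d = Δt · v_P v_S / (v_P − v_S) = Δt · (6.23·3.82)/(6.23−3.82) ≈ 9.8749·Δt.
So d_A = 115.17, d_B = 151.69, d_C = 30.44 km.
Circle about each station: (x + 39.5)² + (y − 187.8)² = 115.17²; (x + 108.6)² + (y + 29.8)² = 151.69²; (x + 29.2)² + (y − 93.5)² = 30.44².
Subtracting the A equation from the B and C equations removes the quadratic terms:
-138.2 x − 435.2 y = -33892.82
20.6 x − 188.6 y = -14896.66
Solving the 2×2 system: x ≈ -2.6, y ≈ 78.7 km.
Check against A (with the unrounded x, y): √((x + 39.5)²+(y − 187.8)²) = 115.17 ≈ 115.17 km. ✓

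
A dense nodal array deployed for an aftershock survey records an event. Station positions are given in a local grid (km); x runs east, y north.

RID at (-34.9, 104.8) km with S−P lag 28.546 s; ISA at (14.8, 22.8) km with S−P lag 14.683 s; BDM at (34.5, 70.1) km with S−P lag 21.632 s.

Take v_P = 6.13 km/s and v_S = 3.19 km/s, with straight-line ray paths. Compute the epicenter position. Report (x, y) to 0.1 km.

Distance from S−P lag: d = Δt · v_P v_S / (v_P − v_S) = Δt · (6.13·3.19)/(6.13−3.19) ≈ 6.6513·Δt.
So d_RID = 189.87, d_ISA = 97.66, d_BDM = 143.88 km.
Circle about each station: (x + 34.9)² + (y − 104.8)² = 189.87²; (x − 14.8)² + (y − 22.8)² = 97.66²; (x − 34.5)² + (y − 70.1)² = 143.88².
Subtracting the RID equation from the ISA and BDM equations removes the quadratic terms:
99.4 x − 164.0 y = 15050.97
138.8 x − 69.4 y = 9252.37
Solving the 2×2 system: x ≈ 29.8, y ≈ -73.7 km.

(29.8, -73.7)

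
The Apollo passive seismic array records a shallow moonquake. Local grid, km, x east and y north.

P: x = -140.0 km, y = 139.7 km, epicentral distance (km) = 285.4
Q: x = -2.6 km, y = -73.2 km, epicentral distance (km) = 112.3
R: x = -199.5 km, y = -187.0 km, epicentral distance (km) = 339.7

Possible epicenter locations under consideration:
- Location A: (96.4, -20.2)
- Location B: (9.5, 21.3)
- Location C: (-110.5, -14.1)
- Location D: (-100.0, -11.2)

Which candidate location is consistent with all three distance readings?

Location A

For each candidate, compare |candidate − station| to the reported distance:
Location A: residuals P 0.0, Q 0.0, R 0.0 → max 0.0 km
Location B: residuals P 94.7, Q 17.0, R 44.6 → max 94.7 km
Location C: residuals P 128.8, Q 10.7, R 145.2 → max 145.2 km
Location D: residuals P 129.3, Q 3.2, R 137.7 → max 137.7 km
Only Location A has all residuals ≈ 0.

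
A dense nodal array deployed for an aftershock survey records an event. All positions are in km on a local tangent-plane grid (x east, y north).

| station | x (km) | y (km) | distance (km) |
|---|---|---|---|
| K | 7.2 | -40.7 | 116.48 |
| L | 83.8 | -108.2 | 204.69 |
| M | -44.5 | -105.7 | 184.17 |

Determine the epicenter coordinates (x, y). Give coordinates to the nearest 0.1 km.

x ≈ -7.9 km, y ≈ 74.8 km

Circle about each station: (x − 7.2)² + (y + 40.7)² = 116.48²; (x − 83.8)² + (y + 108.2)² = 204.69²; (x + 44.5)² + (y + 105.7)² = 184.17².
Subtracting the K equation from the L and M equations removes the quadratic terms:
153.2 x − 135.0 y = -11309.06
-103.4 x − 130.0 y = -8906.59
Solving the 2×2 system: x ≈ -7.9, y ≈ 74.8 km.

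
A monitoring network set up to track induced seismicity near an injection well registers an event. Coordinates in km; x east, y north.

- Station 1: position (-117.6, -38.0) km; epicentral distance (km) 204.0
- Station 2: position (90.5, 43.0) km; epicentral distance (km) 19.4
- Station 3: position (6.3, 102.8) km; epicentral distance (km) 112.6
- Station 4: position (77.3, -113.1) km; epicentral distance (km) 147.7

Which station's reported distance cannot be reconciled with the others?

Station 3

Solve using three stations at a time. Using Station 1, Station 2, Station 4 (subtract circle equations pairwise → linear system) gives (x, y) ≈ (73.1, 34.5).
Distances from that point to each station vs reported:
  Station 1: calculated 204.0 vs reported 204.0 → residual 0.0 km
  Station 2: calculated 19.4 vs reported 19.4 → residual 0.0 km
  Station 3: calculated 95.5 vs reported 112.6 → residual 17.1 km
  Station 4: calculated 147.7 vs reported 147.7 → residual 0.0 km
Station 1, Station 2, Station 4 are mutually consistent (residuals ≈ 0); Station 3 is off by 17.1 km.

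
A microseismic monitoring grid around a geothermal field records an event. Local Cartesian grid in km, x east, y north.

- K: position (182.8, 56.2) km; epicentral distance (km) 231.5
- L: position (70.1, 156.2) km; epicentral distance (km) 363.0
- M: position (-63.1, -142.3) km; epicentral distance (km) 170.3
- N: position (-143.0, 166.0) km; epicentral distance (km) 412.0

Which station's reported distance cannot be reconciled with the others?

L

Solve using three stations at a time. Using K, M, N (subtract circle equations pairwise → linear system) gives (x, y) ≈ (106.0, -162.2).
Distances from that point to each station vs reported:
  K: calculated 231.5 vs reported 231.5 → residual 0.0 km
  L: calculated 320.4 vs reported 363.0 → residual 42.6 km
  M: calculated 170.3 vs reported 170.3 → residual 0.0 km
  N: calculated 412.0 vs reported 412.0 → residual 0.0 km
K, M, N are mutually consistent (residuals ≈ 0); L is off by 42.6 km.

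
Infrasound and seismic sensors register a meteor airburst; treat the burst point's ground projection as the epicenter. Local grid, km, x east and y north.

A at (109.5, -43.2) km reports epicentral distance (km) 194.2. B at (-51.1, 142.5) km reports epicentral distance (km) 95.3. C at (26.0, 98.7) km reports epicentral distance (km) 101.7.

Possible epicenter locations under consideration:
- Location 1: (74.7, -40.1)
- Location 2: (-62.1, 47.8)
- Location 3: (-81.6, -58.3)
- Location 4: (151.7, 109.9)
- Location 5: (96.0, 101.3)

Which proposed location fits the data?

Location 2

For each candidate, compare |candidate − station| to the reported distance:
Location 1: residuals A 159.3, B 126.4, C 45.4 → max 159.3 km
Location 2: residuals A 0.0, B 0.0, C 0.0 → max 0.0 km
Location 3: residuals A 2.5, B 107.8, C 88.6 → max 107.8 km
Location 4: residuals A 35.4, B 110.1, C 24.5 → max 110.1 km
Location 5: residuals A 49.1, B 57.5, C 31.7 → max 57.5 km
Only Location 2 has all residuals ≈ 0.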